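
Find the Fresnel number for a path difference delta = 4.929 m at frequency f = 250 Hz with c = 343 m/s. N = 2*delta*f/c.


N = 2*delta*f/c = 2*delta/lambda, where lambda = c/f
lambda = 343 / 250 = 1.372 m
N = 2 * 4.929 / 1.372 = 7.1851


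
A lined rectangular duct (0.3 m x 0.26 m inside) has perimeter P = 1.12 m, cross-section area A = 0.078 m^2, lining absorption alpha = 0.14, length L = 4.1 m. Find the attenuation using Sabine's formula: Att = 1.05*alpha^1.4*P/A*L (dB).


alpha^1.4 = 0.14^1.4 = 0.0637645
Attenuation rate = 1.05 * alpha^1.4 * P / A
= 1.05 * 0.0637645 * 1.12 / 0.078 = 0.961372 dB/m
Total Att = 0.961372 * 4.1 = 3.9416 dB


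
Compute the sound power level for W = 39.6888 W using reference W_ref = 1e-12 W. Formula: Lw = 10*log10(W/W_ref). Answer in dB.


W / W_ref = 39.6888 / 1e-12 = 3.96888e+13
Lw = 10 * log10(3.96888e+13) = 135.99 dB


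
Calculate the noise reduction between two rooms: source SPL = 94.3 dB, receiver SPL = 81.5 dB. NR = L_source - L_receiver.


NR = L_source - L_receiver (difference between source and receiving room levels)
NR = 94.3 - 81.5 = 12.8 dB


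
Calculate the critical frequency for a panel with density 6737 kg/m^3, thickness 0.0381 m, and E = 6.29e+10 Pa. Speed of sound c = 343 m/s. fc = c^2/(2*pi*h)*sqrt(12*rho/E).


12*rho/E = 12*6737/6.29e+10 = 1.28528e-06
sqrt(12*rho/E) = sqrt(1.28528e-06) = 0.0011337
c^2/(2*pi*h) = 343^2/(2*pi*0.0381) = 491455
fc = 491455 * 0.0011337 = 557.16 Hz


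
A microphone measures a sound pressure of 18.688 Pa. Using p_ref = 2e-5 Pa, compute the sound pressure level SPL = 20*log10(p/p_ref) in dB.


p / p_ref = 18.688 / 2e-5 = 934400
SPL = 20 * log10(934400) = 119.41 dB


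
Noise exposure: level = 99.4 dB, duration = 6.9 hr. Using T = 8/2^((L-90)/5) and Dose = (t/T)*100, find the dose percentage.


T_allowed = 8 / 2^((99.4 - 90)/5) = 2.17347 hr
Dose = 6.9 / 2.17347 * 100 = 317.46 %


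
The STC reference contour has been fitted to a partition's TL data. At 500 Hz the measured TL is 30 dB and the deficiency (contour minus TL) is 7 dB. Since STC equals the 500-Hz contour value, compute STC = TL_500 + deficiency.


By ASTM E413, STC = value of the fitted reference contour at 500 Hz.
Contour value at 500 Hz = TL_500 + deficiency = 30 + 7 = 37
STC = 37


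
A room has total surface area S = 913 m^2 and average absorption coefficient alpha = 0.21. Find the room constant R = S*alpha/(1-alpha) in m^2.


R = 913 * 0.21 / (1 - 0.21) = 242.7 m^2


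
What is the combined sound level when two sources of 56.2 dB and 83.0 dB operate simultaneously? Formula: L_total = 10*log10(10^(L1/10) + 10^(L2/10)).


10^(56.2/10) = 416869
10^(83.0/10) = 1.99526e+08
Sum = 416869 + 1.99526e+08 = 1.99943e+08
L_total = 10*log10(1.99943e+08) = 83.009 dB


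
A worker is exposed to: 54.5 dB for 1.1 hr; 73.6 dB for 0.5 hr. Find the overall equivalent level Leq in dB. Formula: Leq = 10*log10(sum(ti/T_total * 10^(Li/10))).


T_total = 1.1 + 0.5 = 1.6 hr
(1.1/1.6) * 10^(54.5/10) = 193764
(0.5/1.6) * 10^(73.6/10) = 7.15896e+06
Sum = 193764 + 7.15896e+06 = 7.35272e+06
Leq = 10*log10(7.35272e+06) = 68.664 dB


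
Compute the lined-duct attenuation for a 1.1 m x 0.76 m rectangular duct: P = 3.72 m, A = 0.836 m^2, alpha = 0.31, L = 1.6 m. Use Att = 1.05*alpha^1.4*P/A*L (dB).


alpha^1.4 = 0.31^1.4 = 0.194047
Attenuation rate = 1.05 * alpha^1.4 * P / A
= 1.05 * 0.194047 * 3.72 / 0.836 = 0.906636 dB/m
Total Att = 0.906636 * 1.6 = 1.4506 dB


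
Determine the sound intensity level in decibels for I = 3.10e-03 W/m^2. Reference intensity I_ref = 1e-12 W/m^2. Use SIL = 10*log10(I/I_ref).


I / I_ref = 3.10e-03 / 1e-12 = 3.1e+09
SIL = 10 * log10(3.1e+09) = 94.914 dB


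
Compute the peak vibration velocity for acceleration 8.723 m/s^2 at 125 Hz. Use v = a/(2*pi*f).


omega = 2*pi*f = 2*pi*125 = 785.398 rad/s
v = a / omega = 8.723 / 785.398 = 0.011106 m/s


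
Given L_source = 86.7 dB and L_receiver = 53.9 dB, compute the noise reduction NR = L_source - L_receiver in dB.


NR = L_source - L_receiver (difference between source and receiving room levels)
NR = 86.7 - 53.9 = 32.8 dB


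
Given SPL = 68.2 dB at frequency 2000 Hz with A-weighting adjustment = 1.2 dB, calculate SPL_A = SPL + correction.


A-weighting table: 2000 Hz -> 1.2 dB correction
SPL_A = SPL + correction = 68.2 + (1.2) = 69.4 dBA


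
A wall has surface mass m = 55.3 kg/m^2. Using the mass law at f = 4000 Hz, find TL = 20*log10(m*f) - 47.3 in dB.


m * f = 55.3 * 4000 = 221200
20*log10(221200) = 106.896 dB
TL = 106.896 - 47.3 = 59.596 dB


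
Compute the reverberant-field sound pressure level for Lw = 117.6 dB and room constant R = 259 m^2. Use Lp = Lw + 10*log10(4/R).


4/R = 4/259 = 0.015444
Lp = 117.6 + 10*log10(0.015444) = 99.488 dB


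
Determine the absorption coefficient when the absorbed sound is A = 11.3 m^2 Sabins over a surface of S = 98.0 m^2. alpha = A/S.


Absorption coefficient = absorbed power / incident power
alpha = A / S = 11.3 / 98.0 = 0.11531


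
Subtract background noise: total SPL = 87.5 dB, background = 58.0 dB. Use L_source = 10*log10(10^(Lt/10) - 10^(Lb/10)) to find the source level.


10^(87.5/10) = 5.62341e+08
10^(58.0/10) = 630957
Difference = 5.62341e+08 - 630957 = 5.6171e+08
L_source = 10*log10(5.6171e+08) = 87.495 dB


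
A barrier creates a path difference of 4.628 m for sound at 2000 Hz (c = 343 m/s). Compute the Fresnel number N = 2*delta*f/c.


N = 2*delta*f/c = 2*delta/lambda, where lambda = c/f
lambda = 343 / 2000 = 0.1715 m
N = 2 * 4.628 / 0.1715 = 53.971


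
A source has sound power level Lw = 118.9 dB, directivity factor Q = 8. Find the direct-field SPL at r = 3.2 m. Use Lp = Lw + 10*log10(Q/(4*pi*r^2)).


4*pi*r^2 = 4*pi*3.2^2 = 128.68 m^2
Q / (4*pi*r^2) = 8 / 128.68 = 0.0621697
Lp = 118.9 + 10*log10(0.0621697) = 106.84 dB


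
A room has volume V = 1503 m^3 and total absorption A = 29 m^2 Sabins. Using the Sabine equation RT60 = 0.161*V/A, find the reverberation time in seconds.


RT60 = 0.161 * 1503 / 29 = 8.3442 s


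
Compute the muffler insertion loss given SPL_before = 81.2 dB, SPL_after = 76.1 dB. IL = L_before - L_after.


Insertion loss = SPL without muffler - SPL with muffler
IL = 81.2 - 76.1 = 5.1 dB


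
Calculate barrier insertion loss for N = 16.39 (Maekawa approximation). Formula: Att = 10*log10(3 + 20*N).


3 + 20*N = 3 + 20*16.39 = 330.8
Att = 10*log10(330.8) = 25.196 dB


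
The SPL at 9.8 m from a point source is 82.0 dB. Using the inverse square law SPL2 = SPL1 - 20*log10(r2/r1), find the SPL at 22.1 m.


r2/r1 = 22.1/9.8 = 2.2551
Correction = 20*log10(2.2551) = 7.06332 dB
SPL2 = 82.0 - 7.06332 = 74.937 dB


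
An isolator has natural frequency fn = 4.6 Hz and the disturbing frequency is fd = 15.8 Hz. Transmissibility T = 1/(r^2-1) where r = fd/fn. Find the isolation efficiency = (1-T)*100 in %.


r = 15.8 / 4.6 = 3.43478
r^2 - 1 = 3.43478^2 - 1 = 10.7977
T = 1/10.7977 = 0.0926123
Efficiency = (1 - 0.0926123)*100 = 90.739 %


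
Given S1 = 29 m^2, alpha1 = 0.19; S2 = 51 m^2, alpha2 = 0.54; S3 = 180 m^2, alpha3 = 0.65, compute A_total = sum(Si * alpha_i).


29 * 0.19 = 5.51
51 * 0.54 = 27.54
180 * 0.65 = 117
A_total = 5.51 + 27.54 + 117 = 150.05 m^2


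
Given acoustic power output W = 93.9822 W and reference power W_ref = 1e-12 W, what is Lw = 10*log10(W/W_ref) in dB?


W / W_ref = 93.9822 / 1e-12 = 9.39822e+13
Lw = 10 * log10(9.39822e+13) = 139.73 dB


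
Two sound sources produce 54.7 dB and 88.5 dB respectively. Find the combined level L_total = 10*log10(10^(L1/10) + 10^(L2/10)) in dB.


10^(54.7/10) = 295121
10^(88.5/10) = 7.07946e+08
Sum = 295121 + 7.07946e+08 = 7.08241e+08
L_total = 10*log10(7.08241e+08) = 88.502 dB


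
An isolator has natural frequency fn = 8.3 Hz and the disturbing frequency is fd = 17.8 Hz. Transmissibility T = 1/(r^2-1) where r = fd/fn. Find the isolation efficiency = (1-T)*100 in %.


r = 17.8 / 8.3 = 2.14458
r^2 - 1 = 2.14458^2 - 1 = 3.59922
T = 1/3.59922 = 0.277838
Efficiency = (1 - 0.277838)*100 = 72.216 %


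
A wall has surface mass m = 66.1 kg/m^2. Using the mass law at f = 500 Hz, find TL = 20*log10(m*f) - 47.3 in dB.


m * f = 66.1 * 500 = 33050
20*log10(33050) = 90.3834 dB
TL = 90.3834 - 47.3 = 43.083 dB


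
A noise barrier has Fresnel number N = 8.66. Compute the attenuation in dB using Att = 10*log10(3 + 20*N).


3 + 20*N = 3 + 20*8.66 = 176.2
Att = 10*log10(176.2) = 22.46 dB


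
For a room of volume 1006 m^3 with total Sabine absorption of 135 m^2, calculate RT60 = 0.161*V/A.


RT60 = 0.161 * 1006 / 135 = 1.1997 s


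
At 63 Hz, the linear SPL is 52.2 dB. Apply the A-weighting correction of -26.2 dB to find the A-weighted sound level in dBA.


A-weighting table: 63 Hz -> -26.2 dB correction
SPL_A = SPL + correction = 52.2 + (-26.2) = 26 dBA


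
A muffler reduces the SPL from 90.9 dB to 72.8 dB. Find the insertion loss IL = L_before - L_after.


Insertion loss = SPL without muffler - SPL with muffler
IL = 90.9 - 72.8 = 18.1 dB


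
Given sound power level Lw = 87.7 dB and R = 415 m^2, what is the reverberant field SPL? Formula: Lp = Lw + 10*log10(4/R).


4/R = 4/415 = 0.00963855
Lp = 87.7 + 10*log10(0.00963855) = 67.54 dB


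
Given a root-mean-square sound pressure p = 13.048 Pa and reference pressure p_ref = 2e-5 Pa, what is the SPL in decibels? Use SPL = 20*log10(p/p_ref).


p / p_ref = 13.048 / 2e-5 = 652400
SPL = 20 * log10(652400) = 116.29 dB


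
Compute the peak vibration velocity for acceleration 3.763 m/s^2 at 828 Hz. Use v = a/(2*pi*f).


omega = 2*pi*f = 2*pi*828 = 5202.48 rad/s
v = a / omega = 3.763 / 5202.48 = 0.00072331 m/s


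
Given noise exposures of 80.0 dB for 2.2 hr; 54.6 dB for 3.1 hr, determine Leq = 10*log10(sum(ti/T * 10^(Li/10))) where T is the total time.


T_total = 2.2 + 3.1 = 5.3 hr
(2.2/5.3) * 10^(80.0/10) = 4.15094e+07
(3.1/5.3) * 10^(54.6/10) = 168689
Sum = 4.15094e+07 + 168689 = 4.16781e+07
Leq = 10*log10(4.16781e+07) = 76.199 dB


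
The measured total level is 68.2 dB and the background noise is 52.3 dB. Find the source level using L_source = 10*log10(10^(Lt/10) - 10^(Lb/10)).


10^(68.2/10) = 6.60693e+06
10^(52.3/10) = 169824
Difference = 6.60693e+06 - 169824 = 6.43711e+06
L_source = 10*log10(6.43711e+06) = 68.087 dB


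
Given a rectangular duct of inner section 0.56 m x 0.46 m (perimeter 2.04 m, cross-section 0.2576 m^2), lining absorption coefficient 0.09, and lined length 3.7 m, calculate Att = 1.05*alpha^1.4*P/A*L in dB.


alpha^1.4 = 0.09^1.4 = 0.034351
Attenuation rate = 1.05 * alpha^1.4 * P / A
= 1.05 * 0.034351 * 2.04 / 0.2576 = 0.285636 dB/m
Total Att = 0.285636 * 3.7 = 1.0569 dB


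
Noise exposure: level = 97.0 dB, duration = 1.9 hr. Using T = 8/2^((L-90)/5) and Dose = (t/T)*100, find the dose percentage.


T_allowed = 8 / 2^((97.0 - 90)/5) = 3.03143 hr
Dose = 1.9 / 3.03143 * 100 = 62.677 %


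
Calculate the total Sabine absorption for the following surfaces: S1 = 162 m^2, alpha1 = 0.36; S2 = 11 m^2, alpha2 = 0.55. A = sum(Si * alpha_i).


162 * 0.36 = 58.32
11 * 0.55 = 6.05
A_total = 58.32 + 6.05 = 64.37 m^2


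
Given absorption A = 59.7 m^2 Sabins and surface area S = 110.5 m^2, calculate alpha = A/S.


Absorption coefficient = absorbed power / incident power
alpha = A / S = 59.7 / 110.5 = 0.54027


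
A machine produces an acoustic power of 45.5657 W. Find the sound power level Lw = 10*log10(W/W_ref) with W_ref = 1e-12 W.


W / W_ref = 45.5657 / 1e-12 = 4.55657e+13
Lw = 10 * log10(4.55657e+13) = 136.59 dB


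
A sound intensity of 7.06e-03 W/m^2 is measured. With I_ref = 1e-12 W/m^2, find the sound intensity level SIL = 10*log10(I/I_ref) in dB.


I / I_ref = 7.06e-03 / 1e-12 = 7.06e+09
SIL = 10 * log10(7.06e+09) = 98.488 dB


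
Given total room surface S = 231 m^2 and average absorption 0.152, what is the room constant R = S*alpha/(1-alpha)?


R = 231 * 0.152 / (1 - 0.152) = 41.406 m^2


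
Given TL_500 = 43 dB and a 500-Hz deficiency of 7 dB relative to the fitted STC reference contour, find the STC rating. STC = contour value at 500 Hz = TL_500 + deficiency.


By ASTM E413, STC = value of the fitted reference contour at 500 Hz.
Contour value at 500 Hz = TL_500 + deficiency = 43 + 7 = 50
STC = 50


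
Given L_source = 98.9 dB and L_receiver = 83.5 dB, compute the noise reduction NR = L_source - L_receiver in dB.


NR = L_source - L_receiver (difference between source and receiving room levels)
NR = 98.9 - 83.5 = 15.4 dB


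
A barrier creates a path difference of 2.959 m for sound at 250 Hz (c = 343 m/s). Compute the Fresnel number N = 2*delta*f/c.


N = 2*delta*f/c = 2*delta/lambda, where lambda = c/f
lambda = 343 / 250 = 1.372 m
N = 2 * 2.959 / 1.372 = 4.3134


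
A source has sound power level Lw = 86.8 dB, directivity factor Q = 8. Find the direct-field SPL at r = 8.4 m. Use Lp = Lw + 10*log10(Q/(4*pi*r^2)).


4*pi*r^2 = 4*pi*8.4^2 = 886.683 m^2
Q / (4*pi*r^2) = 8 / 886.683 = 0.00902239
Lp = 86.8 + 10*log10(0.00902239) = 66.353 dB


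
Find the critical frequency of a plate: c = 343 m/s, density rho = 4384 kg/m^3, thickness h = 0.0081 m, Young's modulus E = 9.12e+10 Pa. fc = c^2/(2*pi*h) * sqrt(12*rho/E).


12*rho/E = 12*4384/9.12e+10 = 5.76842e-07
sqrt(12*rho/E) = sqrt(5.76842e-07) = 0.000759501
c^2/(2*pi*h) = 343^2/(2*pi*0.0081) = 2.31166e+06
fc = 2.31166e+06 * 0.000759501 = 1755.7 Hz


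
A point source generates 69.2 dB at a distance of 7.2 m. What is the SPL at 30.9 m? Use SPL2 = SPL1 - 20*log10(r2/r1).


r2/r1 = 30.9/7.2 = 4.29167
Correction = 20*log10(4.29167) = 12.6525 dB
SPL2 = 69.2 - 12.6525 = 56.547 dB


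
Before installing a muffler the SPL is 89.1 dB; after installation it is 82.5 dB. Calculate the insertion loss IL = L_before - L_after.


Insertion loss = SPL without muffler - SPL with muffler
IL = 89.1 - 82.5 = 6.6 dB


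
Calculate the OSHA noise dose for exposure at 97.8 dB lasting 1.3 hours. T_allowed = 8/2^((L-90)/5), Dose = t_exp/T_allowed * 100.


T_allowed = 8 / 2^((97.8 - 90)/5) = 2.71321 hr
Dose = 1.3 / 2.71321 * 100 = 47.914 %


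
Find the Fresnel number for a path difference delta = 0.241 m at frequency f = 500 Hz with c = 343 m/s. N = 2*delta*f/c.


N = 2*delta*f/c = 2*delta/lambda, where lambda = c/f
lambda = 343 / 500 = 0.686 m
N = 2 * 0.241 / 0.686 = 0.70262


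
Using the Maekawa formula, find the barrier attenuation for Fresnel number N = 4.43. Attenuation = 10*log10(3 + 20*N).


3 + 20*N = 3 + 20*4.43 = 91.6
Att = 10*log10(91.6) = 19.619 dB


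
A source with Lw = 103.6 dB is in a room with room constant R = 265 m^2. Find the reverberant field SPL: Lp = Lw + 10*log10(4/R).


4/R = 4/265 = 0.0150943
Lp = 103.6 + 10*log10(0.0150943) = 85.388 dB


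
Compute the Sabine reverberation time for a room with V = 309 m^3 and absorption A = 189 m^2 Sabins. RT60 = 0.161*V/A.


RT60 = 0.161 * 309 / 189 = 0.26322 s


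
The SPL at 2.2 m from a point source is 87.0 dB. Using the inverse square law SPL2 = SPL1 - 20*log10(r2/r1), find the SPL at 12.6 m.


r2/r1 = 12.6/2.2 = 5.72727
Correction = 20*log10(5.72727) = 15.159 dB
SPL2 = 87.0 - 15.159 = 71.841 dB


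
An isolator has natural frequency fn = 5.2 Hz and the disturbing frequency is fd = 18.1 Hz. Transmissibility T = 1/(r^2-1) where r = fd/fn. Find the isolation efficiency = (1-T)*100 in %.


r = 18.1 / 5.2 = 3.48077
r^2 - 1 = 3.48077^2 - 1 = 11.1158
T = 1/11.1158 = 0.089962
Efficiency = (1 - 0.089962)*100 = 91.004 %


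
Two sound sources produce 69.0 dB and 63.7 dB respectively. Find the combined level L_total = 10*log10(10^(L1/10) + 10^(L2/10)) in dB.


10^(69.0/10) = 7.94328e+06
10^(63.7/10) = 2.34423e+06
Sum = 7.94328e+06 + 2.34423e+06 = 1.02875e+07
L_total = 10*log10(1.02875e+07) = 70.123 dB


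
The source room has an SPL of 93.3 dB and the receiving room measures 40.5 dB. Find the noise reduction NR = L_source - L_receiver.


NR = L_source - L_receiver (difference between source and receiving room levels)
NR = 93.3 - 40.5 = 52.8 dB


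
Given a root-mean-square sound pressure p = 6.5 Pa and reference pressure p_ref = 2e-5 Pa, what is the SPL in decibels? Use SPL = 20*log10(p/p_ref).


p / p_ref = 6.5 / 2e-5 = 325000
SPL = 20 * log10(325000) = 110.24 dB


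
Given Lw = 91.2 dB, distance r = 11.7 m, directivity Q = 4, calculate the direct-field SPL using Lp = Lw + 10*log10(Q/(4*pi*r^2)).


4*pi*r^2 = 4*pi*11.7^2 = 1720.21 m^2
Q / (4*pi*r^2) = 4 / 1720.21 = 0.0023253
Lp = 91.2 + 10*log10(0.0023253) = 64.865 dB


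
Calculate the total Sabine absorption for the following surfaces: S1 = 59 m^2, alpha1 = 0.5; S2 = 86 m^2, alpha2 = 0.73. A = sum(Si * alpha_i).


59 * 0.5 = 29.5
86 * 0.73 = 62.78
A_total = 29.5 + 62.78 = 92.28 m^2


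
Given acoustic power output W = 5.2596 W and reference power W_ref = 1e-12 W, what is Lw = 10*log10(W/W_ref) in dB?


W / W_ref = 5.2596 / 1e-12 = 5.2596e+12
Lw = 10 * log10(5.2596e+12) = 127.21 dB


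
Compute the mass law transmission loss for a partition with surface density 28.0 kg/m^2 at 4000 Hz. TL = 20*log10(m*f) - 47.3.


m * f = 28.0 * 4000 = 112000
20*log10(112000) = 100.984 dB
TL = 100.984 - 47.3 = 53.684 dB


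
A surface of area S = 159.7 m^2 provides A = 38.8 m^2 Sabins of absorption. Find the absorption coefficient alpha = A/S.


Absorption coefficient = absorbed power / incident power
alpha = A / S = 38.8 / 159.7 = 0.24296


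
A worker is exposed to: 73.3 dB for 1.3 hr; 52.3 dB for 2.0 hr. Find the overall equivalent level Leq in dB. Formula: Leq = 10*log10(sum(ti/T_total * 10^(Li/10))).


T_total = 1.3 + 2.0 = 3.3 hr
(1.3/3.3) * 10^(73.3/10) = 8.42227e+06
(2.0/3.3) * 10^(52.3/10) = 102924
Sum = 8.42227e+06 + 102924 = 8.52519e+06
Leq = 10*log10(8.52519e+06) = 69.307 dB


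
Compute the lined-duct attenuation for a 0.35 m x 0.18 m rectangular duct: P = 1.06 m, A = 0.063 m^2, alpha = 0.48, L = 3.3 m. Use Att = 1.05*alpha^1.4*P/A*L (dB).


alpha^1.4 = 0.48^1.4 = 0.35788
Attenuation rate = 1.05 * alpha^1.4 * P / A
= 1.05 * 0.35788 * 1.06 / 0.063 = 6.32255 dB/m
Total Att = 6.32255 * 3.3 = 20.864 dB


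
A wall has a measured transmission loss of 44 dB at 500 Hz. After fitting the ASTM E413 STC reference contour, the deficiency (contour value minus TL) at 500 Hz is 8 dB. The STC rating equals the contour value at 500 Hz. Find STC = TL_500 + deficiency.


By ASTM E413, STC = value of the fitted reference contour at 500 Hz.
Contour value at 500 Hz = TL_500 + deficiency = 44 + 8 = 52
STC = 52


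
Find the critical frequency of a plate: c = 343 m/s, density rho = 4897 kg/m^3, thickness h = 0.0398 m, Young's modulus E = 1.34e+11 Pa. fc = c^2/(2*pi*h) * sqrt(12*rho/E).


12*rho/E = 12*4897/1.34e+11 = 4.38537e-07
sqrt(12*rho/E) = sqrt(4.38537e-07) = 0.000662221
c^2/(2*pi*h) = 343^2/(2*pi*0.0398) = 470463
fc = 470463 * 0.000662221 = 311.55 Hz


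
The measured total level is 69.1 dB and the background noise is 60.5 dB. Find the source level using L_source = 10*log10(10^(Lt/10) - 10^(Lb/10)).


10^(69.1/10) = 8.12831e+06
10^(60.5/10) = 1.12202e+06
Difference = 8.12831e+06 - 1.12202e+06 = 7.00629e+06
L_source = 10*log10(7.00629e+06) = 68.455 dB


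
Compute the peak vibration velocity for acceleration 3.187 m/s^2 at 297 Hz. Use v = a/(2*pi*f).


omega = 2*pi*f = 2*pi*297 = 1866.11 rad/s
v = a / omega = 3.187 / 1866.11 = 0.0017078 m/s


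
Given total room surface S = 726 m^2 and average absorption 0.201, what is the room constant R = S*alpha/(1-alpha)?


R = 726 * 0.201 / (1 - 0.201) = 182.64 m^2


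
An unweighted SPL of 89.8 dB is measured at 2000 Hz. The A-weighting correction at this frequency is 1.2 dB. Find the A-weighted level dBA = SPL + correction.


A-weighting table: 2000 Hz -> 1.2 dB correction
SPL_A = SPL + correction = 89.8 + (1.2) = 91 dBA


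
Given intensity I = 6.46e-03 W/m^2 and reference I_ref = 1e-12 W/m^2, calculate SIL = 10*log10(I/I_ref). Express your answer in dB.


I / I_ref = 6.46e-03 / 1e-12 = 6.46e+09
SIL = 10 * log10(6.46e+09) = 98.102 dB


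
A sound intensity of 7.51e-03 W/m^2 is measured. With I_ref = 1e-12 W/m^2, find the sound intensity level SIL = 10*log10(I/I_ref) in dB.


I / I_ref = 7.51e-03 / 1e-12 = 7.51e+09
SIL = 10 * log10(7.51e+09) = 98.756 dB


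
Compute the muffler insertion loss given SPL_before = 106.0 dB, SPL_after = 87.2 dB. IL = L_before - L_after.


Insertion loss = SPL without muffler - SPL with muffler
IL = 106.0 - 87.2 = 18.8 dB


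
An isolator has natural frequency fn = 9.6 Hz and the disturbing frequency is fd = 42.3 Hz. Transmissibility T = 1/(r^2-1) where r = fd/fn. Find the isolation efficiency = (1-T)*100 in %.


r = 42.3 / 9.6 = 4.40625
r^2 - 1 = 4.40625^2 - 1 = 18.415
T = 1/18.415 = 0.0543036
Efficiency = (1 - 0.0543036)*100 = 94.57 %


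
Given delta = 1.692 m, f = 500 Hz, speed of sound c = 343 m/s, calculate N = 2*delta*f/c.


N = 2*delta*f/c = 2*delta/lambda, where lambda = c/f
lambda = 343 / 500 = 0.686 m
N = 2 * 1.692 / 0.686 = 4.9329


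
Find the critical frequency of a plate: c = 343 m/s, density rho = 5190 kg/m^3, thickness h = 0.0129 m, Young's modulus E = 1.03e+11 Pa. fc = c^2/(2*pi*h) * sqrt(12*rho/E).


12*rho/E = 12*5190/1.03e+11 = 6.0466e-07
sqrt(12*rho/E) = sqrt(6.0466e-07) = 0.000777599
c^2/(2*pi*h) = 343^2/(2*pi*0.0129) = 1.45151e+06
fc = 1.45151e+06 * 0.000777599 = 1128.7 Hz


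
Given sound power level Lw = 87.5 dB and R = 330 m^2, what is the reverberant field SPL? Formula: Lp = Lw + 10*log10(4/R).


4/R = 4/330 = 0.0121212
Lp = 87.5 + 10*log10(0.0121212) = 68.335 dB


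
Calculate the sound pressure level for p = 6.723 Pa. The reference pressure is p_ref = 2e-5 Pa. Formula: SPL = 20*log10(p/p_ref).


p / p_ref = 6.723 / 2e-5 = 336150
SPL = 20 * log10(336150) = 110.53 dB


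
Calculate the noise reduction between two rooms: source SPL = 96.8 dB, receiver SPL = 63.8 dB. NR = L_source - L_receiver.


NR = L_source - L_receiver (difference between source and receiving room levels)
NR = 96.8 - 63.8 = 33 dB


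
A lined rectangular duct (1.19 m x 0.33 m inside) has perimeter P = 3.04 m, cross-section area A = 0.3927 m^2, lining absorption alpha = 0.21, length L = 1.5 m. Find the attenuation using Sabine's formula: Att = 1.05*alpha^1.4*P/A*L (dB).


alpha^1.4 = 0.21^1.4 = 0.112488
Attenuation rate = 1.05 * alpha^1.4 * P / A
= 1.05 * 0.112488 * 3.04 / 0.3927 = 0.914341 dB/m
Total Att = 0.914341 * 1.5 = 1.3715 dB


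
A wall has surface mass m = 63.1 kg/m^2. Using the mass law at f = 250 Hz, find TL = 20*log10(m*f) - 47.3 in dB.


m * f = 63.1 * 250 = 15775
20*log10(15775) = 83.9594 dB
TL = 83.9594 - 47.3 = 36.659 dB


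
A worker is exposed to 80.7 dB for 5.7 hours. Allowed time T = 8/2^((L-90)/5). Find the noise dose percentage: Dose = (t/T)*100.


T_allowed = 8 / 2^((80.7 - 90)/5) = 29.0406 hr
Dose = 5.7 / 29.0406 * 100 = 19.628 %


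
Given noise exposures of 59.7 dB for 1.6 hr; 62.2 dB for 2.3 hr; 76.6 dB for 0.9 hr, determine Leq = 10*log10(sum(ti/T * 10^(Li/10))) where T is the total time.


T_total = 1.6 + 2.3 + 0.9 = 4.8 hr
(1.6/4.8) * 10^(59.7/10) = 311085
(2.3/4.8) * 10^(62.2/10) = 795219
(0.9/4.8) * 10^(76.6/10) = 8.5704e+06
Sum = 311085 + 795219 + 8.5704e+06 = 9.6767e+06
Leq = 10*log10(9.6767e+06) = 69.857 dB


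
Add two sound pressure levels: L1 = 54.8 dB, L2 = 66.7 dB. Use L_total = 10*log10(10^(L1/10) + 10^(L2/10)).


10^(54.8/10) = 301995
10^(66.7/10) = 4.67735e+06
Sum = 301995 + 4.67735e+06 = 4.97934e+06
L_total = 10*log10(4.97934e+06) = 66.972 dB


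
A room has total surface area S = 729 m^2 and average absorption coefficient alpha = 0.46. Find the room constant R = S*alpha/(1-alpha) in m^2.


R = 729 * 0.46 / (1 - 0.46) = 621 m^2


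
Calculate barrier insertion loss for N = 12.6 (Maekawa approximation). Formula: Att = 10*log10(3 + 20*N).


3 + 20*N = 3 + 20*12.6 = 255
Att = 10*log10(255) = 24.065 dB


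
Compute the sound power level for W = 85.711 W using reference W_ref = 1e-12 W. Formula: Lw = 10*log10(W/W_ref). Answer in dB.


W / W_ref = 85.711 / 1e-12 = 8.5711e+13
Lw = 10 * log10(8.5711e+13) = 139.33 dB


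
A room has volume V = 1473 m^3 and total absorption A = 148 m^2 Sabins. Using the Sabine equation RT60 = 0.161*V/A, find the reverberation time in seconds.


RT60 = 0.161 * 1473 / 148 = 1.6024 s


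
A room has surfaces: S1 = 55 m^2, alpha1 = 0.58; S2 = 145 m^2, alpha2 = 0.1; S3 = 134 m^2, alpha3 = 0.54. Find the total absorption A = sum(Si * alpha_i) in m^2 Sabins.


55 * 0.58 = 31.9
145 * 0.1 = 14.5
134 * 0.54 = 72.36
A_total = 31.9 + 14.5 + 72.36 = 118.76 m^2


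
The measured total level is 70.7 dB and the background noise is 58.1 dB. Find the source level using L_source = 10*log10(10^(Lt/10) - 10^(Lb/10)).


10^(70.7/10) = 1.1749e+07
10^(58.1/10) = 645654
Difference = 1.1749e+07 - 645654 = 1.11033e+07
L_source = 10*log10(1.11033e+07) = 70.455 dB


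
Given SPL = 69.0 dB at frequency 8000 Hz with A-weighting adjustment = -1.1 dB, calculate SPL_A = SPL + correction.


A-weighting table: 8000 Hz -> -1.1 dB correction
SPL_A = SPL + correction = 69.0 + (-1.1) = 67.9 dBA


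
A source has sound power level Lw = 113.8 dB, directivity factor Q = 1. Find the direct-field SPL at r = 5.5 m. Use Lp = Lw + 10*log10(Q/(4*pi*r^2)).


4*pi*r^2 = 4*pi*5.5^2 = 380.133 m^2
Q / (4*pi*r^2) = 1 / 380.133 = 0.00263066
Lp = 113.8 + 10*log10(0.00263066) = 88.001 dB


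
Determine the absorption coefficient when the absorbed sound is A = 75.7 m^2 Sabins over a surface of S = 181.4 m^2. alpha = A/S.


Absorption coefficient = absorbed power / incident power
alpha = A / S = 75.7 / 181.4 = 0.41731


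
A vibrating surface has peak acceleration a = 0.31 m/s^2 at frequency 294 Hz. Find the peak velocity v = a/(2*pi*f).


omega = 2*pi*f = 2*pi*294 = 1847.26 rad/s
v = a / omega = 0.31 / 1847.26 = 0.00016782 m/s


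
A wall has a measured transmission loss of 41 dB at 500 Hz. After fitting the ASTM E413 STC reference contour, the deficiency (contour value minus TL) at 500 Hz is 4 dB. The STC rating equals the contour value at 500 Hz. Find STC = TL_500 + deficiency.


By ASTM E413, STC = value of the fitted reference contour at 500 Hz.
Contour value at 500 Hz = TL_500 + deficiency = 41 + 4 = 45
STC = 45


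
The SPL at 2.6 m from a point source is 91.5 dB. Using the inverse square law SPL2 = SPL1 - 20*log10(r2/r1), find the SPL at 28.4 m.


r2/r1 = 28.4/2.6 = 10.9231
Correction = 20*log10(10.9231) = 20.7669 dB
SPL2 = 91.5 - 20.7669 = 70.733 dB


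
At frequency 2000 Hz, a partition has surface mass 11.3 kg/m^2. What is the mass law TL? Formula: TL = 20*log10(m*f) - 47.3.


m * f = 11.3 * 2000 = 22600
20*log10(22600) = 87.0822 dB
TL = 87.0822 - 47.3 = 39.782 dB


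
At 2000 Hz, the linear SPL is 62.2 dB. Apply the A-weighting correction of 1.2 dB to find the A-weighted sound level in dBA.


A-weighting table: 2000 Hz -> 1.2 dB correction
SPL_A = SPL + correction = 62.2 + (1.2) = 63.4 dBA


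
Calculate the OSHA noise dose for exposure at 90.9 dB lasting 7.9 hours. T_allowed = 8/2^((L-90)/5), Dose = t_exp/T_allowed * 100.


T_allowed = 8 / 2^((90.9 - 90)/5) = 7.06162 hr
Dose = 7.9 / 7.06162 * 100 = 111.87 %


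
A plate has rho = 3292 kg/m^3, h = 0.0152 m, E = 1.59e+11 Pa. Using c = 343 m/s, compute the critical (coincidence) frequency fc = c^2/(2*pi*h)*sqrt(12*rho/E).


12*rho/E = 12*3292/1.59e+11 = 2.48453e-07
sqrt(12*rho/E) = sqrt(2.48453e-07) = 0.000498451
c^2/(2*pi*h) = 343^2/(2*pi*0.0152) = 1.23187e+06
fc = 1.23187e+06 * 0.000498451 = 614.03 Hz


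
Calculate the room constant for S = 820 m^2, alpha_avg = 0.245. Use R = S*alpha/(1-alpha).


R = 820 * 0.245 / (1 - 0.245) = 266.09 m^2


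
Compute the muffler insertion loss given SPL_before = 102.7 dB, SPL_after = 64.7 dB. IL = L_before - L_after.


Insertion loss = SPL without muffler - SPL with muffler
IL = 102.7 - 64.7 = 38 dB


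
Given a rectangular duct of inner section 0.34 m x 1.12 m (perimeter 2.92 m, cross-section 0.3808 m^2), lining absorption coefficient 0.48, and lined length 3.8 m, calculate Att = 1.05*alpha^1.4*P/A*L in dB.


alpha^1.4 = 0.48^1.4 = 0.35788
Attenuation rate = 1.05 * alpha^1.4 * P / A
= 1.05 * 0.35788 * 2.92 / 0.3808 = 2.88146 dB/m
Total Att = 2.88146 * 3.8 = 10.95 dB


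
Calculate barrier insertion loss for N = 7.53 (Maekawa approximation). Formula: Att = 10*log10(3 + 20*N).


3 + 20*N = 3 + 20*7.53 = 153.6
Att = 10*log10(153.6) = 21.864 dB


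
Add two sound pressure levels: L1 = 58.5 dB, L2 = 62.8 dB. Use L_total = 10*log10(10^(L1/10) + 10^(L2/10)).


10^(58.5/10) = 707946
10^(62.8/10) = 1.90546e+06
Sum = 707946 + 1.90546e+06 = 2.61341e+06
L_total = 10*log10(2.61341e+06) = 64.172 dB


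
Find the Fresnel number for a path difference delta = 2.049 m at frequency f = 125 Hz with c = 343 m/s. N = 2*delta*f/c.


N = 2*delta*f/c = 2*delta/lambda, where lambda = c/f
lambda = 343 / 125 = 2.744 m
N = 2 * 2.049 / 2.744 = 1.4934


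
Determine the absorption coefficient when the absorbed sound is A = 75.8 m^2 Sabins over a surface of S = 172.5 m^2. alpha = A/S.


Absorption coefficient = absorbed power / incident power
alpha = A / S = 75.8 / 172.5 = 0.43942


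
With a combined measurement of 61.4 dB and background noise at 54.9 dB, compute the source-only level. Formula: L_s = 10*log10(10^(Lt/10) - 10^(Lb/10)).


10^(61.4/10) = 1.38038e+06
10^(54.9/10) = 309030
Difference = 1.38038e+06 - 309030 = 1.07135e+06
L_source = 10*log10(1.07135e+06) = 60.299 dB


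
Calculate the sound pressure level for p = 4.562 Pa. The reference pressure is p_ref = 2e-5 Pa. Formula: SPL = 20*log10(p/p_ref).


p / p_ref = 4.562 / 2e-5 = 228100
SPL = 20 * log10(228100) = 107.16 dB


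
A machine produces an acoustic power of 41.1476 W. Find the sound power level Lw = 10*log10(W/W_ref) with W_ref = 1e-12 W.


W / W_ref = 41.1476 / 1e-12 = 4.11476e+13
Lw = 10 * log10(4.11476e+13) = 136.14 dB


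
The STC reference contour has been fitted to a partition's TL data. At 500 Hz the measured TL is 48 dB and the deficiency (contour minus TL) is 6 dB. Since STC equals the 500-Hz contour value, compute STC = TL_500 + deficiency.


By ASTM E413, STC = value of the fitted reference contour at 500 Hz.
Contour value at 500 Hz = TL_500 + deficiency = 48 + 6 = 54
STC = 54


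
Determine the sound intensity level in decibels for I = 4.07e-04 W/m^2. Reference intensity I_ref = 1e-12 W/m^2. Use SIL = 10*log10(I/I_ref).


I / I_ref = 4.07e-04 / 1e-12 = 4.07e+08
SIL = 10 * log10(4.07e+08) = 86.096 dB


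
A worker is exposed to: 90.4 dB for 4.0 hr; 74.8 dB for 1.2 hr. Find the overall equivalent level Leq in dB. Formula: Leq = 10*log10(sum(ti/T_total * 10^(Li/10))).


T_total = 4.0 + 1.2 = 5.2 hr
(4.0/5.2) * 10^(90.4/10) = 8.43445e+08
(1.2/5.2) * 10^(74.8/10) = 6.96912e+06
Sum = 8.43445e+08 + 6.96912e+06 = 8.50414e+08
Leq = 10*log10(8.50414e+08) = 89.296 dB


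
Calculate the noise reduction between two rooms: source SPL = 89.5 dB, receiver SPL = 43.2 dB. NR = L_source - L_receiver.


NR = L_source - L_receiver (difference between source and receiving room levels)
NR = 89.5 - 43.2 = 46.3 dB


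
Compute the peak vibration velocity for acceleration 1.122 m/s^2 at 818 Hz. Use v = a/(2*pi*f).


omega = 2*pi*f = 2*pi*818 = 5139.65 rad/s
v = a / omega = 1.122 / 5139.65 = 0.0002183 m/s


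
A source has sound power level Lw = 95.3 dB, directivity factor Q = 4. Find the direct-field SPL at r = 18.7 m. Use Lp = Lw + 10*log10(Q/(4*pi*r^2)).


4*pi*r^2 = 4*pi*18.7^2 = 4394.33 m^2
Q / (4*pi*r^2) = 4 / 4394.33 = 0.000910264
Lp = 95.3 + 10*log10(0.000910264) = 64.892 dB


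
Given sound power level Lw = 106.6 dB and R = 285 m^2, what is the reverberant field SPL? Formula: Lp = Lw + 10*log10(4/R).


4/R = 4/285 = 0.0140351
Lp = 106.6 + 10*log10(0.0140351) = 88.072 dB


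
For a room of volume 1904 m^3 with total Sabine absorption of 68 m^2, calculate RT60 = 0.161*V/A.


RT60 = 0.161 * 1904 / 68 = 4.508 s


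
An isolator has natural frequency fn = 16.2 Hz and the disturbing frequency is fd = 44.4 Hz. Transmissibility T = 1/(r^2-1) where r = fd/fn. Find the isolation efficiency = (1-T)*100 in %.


r = 44.4 / 16.2 = 2.74074
r^2 - 1 = 2.74074^2 - 1 = 6.51166
T = 1/6.51166 = 0.153571
Efficiency = (1 - 0.153571)*100 = 84.643 %


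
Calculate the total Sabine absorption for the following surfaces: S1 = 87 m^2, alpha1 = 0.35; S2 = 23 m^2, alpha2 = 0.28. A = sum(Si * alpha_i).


87 * 0.35 = 30.45
23 * 0.28 = 6.44
A_total = 30.45 + 6.44 = 36.89 m^2


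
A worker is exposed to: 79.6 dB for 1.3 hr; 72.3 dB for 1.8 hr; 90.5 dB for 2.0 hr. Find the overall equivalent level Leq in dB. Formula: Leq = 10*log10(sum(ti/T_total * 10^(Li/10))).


T_total = 1.3 + 1.8 + 2.0 = 5.1 hr
(1.3/5.1) * 10^(79.6/10) = 2.32473e+07
(1.8/5.1) * 10^(72.3/10) = 5.9938e+06
(2.0/5.1) * 10^(90.5/10) = 4.40007e+08
Sum = 2.32473e+07 + 5.9938e+06 + 4.40007e+08 = 4.69248e+08
Leq = 10*log10(4.69248e+08) = 86.714 dB


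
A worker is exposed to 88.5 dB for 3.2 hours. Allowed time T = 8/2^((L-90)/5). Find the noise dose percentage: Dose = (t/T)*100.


T_allowed = 8 / 2^((88.5 - 90)/5) = 9.84916 hr
Dose = 3.2 / 9.84916 * 100 = 32.49 %


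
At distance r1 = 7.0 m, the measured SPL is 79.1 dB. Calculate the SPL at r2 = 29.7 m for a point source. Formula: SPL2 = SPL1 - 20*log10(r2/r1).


r2/r1 = 29.7/7.0 = 4.24286
Correction = 20*log10(4.24286) = 12.5532 dB
SPL2 = 79.1 - 12.5532 = 66.547 dB


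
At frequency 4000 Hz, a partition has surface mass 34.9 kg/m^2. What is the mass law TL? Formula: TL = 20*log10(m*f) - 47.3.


m * f = 34.9 * 4000 = 139600
20*log10(139600) = 102.898 dB
TL = 102.898 - 47.3 = 55.598 dB


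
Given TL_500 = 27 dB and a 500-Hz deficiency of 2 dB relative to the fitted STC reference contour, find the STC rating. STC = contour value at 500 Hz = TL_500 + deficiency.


By ASTM E413, STC = value of the fitted reference contour at 500 Hz.
Contour value at 500 Hz = TL_500 + deficiency = 27 + 2 = 29
STC = 29


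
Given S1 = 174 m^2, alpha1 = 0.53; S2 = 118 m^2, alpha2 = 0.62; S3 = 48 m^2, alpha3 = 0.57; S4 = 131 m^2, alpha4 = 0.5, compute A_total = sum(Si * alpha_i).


174 * 0.53 = 92.22
118 * 0.62 = 73.16
48 * 0.57 = 27.36
131 * 0.5 = 65.5
A_total = 92.22 + 73.16 + 27.36 + 65.5 = 258.24 m^2


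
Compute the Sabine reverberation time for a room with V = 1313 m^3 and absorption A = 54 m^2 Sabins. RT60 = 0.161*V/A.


RT60 = 0.161 * 1313 / 54 = 3.9147 s


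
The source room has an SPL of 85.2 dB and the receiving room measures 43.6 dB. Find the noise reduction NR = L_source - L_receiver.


NR = L_source - L_receiver (difference between source and receiving room levels)
NR = 85.2 - 43.6 = 41.6 dB


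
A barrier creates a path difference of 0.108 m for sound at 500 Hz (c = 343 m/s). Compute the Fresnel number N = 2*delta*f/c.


N = 2*delta*f/c = 2*delta/lambda, where lambda = c/f
lambda = 343 / 500 = 0.686 m
N = 2 * 0.108 / 0.686 = 0.31487


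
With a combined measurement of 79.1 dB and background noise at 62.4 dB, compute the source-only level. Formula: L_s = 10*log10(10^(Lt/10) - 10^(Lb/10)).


10^(79.1/10) = 8.12831e+07
10^(62.4/10) = 1.7378e+06
Difference = 8.12831e+07 - 1.7378e+06 = 7.95453e+07
L_source = 10*log10(7.95453e+07) = 79.006 dB


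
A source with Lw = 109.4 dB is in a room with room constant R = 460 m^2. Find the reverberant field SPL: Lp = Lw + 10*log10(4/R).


4/R = 4/460 = 0.00869565
Lp = 109.4 + 10*log10(0.00869565) = 88.793 dB


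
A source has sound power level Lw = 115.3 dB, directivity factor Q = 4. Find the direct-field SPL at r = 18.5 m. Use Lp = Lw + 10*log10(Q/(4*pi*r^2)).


4*pi*r^2 = 4*pi*18.5^2 = 4300.84 m^2
Q / (4*pi*r^2) = 4 / 4300.84 = 0.000930051
Lp = 115.3 + 10*log10(0.000930051) = 84.985 dB


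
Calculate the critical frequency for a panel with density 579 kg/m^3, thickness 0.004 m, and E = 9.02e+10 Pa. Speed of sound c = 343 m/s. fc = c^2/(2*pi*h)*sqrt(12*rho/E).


12*rho/E = 12*579/9.02e+10 = 7.70288e-08
sqrt(12*rho/E) = sqrt(7.70288e-08) = 0.000277541
c^2/(2*pi*h) = 343^2/(2*pi*0.004) = 4.6811e+06
fc = 4.6811e+06 * 0.000277541 = 1299.2 Hz


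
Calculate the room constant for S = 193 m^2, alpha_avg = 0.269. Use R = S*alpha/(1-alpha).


R = 193 * 0.269 / (1 - 0.269) = 71.022 m^2


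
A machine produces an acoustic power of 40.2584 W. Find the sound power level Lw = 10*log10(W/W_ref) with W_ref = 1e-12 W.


W / W_ref = 40.2584 / 1e-12 = 4.02584e+13
Lw = 10 * log10(4.02584e+13) = 136.05 dB


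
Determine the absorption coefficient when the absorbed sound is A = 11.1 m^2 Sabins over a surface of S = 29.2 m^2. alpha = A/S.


Absorption coefficient = absorbed power / incident power
alpha = A / S = 11.1 / 29.2 = 0.38014


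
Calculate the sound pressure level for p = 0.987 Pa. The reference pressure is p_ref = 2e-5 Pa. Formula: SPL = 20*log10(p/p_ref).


p / p_ref = 0.987 / 2e-5 = 49350
SPL = 20 * log10(49350) = 93.866 dB


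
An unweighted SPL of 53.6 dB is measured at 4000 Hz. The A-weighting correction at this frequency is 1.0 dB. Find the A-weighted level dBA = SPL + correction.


A-weighting table: 4000 Hz -> 1.0 dB correction
SPL_A = SPL + correction = 53.6 + (1.0) = 54.6 dBA


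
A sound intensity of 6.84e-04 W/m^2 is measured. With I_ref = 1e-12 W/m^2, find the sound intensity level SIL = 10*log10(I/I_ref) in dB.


I / I_ref = 6.84e-04 / 1e-12 = 6.84e+08
SIL = 10 * log10(6.84e+08) = 88.351 dB


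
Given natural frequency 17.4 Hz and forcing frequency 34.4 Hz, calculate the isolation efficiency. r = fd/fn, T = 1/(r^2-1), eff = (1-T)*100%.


r = 34.4 / 17.4 = 1.97701
r^2 - 1 = 1.97701^2 - 1 = 2.90857
T = 1/2.90857 = 0.343812
Efficiency = (1 - 0.343812)*100 = 65.619 %


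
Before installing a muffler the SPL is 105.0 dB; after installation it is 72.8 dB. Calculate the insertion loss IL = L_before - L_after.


Insertion loss = SPL without muffler - SPL with muffler
IL = 105.0 - 72.8 = 32.2 dB


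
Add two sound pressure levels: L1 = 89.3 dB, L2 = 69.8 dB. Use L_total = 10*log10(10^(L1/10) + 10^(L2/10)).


10^(89.3/10) = 8.51138e+08
10^(69.8/10) = 9.54993e+06
Sum = 8.51138e+08 + 9.54993e+06 = 8.60688e+08
L_total = 10*log10(8.60688e+08) = 89.348 dB


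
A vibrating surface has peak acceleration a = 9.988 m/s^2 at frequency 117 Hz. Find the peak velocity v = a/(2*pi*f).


omega = 2*pi*f = 2*pi*117 = 735.133 rad/s
v = a / omega = 9.988 / 735.133 = 0.013587 m/s


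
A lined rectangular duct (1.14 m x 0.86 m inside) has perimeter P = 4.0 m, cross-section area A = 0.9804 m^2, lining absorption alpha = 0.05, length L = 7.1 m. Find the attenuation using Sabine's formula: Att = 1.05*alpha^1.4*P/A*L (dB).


alpha^1.4 = 0.05^1.4 = 0.0150854
Attenuation rate = 1.05 * alpha^1.4 * P / A
= 1.05 * 0.0150854 * 4.0 / 0.9804 = 0.0646253 dB/m
Total Att = 0.0646253 * 7.1 = 0.45884 dB


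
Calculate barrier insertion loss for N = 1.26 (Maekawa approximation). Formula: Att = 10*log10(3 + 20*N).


3 + 20*N = 3 + 20*1.26 = 28.2
Att = 10*log10(28.2) = 14.502 dB


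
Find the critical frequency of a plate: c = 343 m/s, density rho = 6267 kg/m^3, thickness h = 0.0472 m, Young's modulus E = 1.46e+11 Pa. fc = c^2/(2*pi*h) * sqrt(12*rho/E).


12*rho/E = 12*6267/1.46e+11 = 5.15096e-07
sqrt(12*rho/E) = sqrt(5.15096e-07) = 0.000717702
c^2/(2*pi*h) = 343^2/(2*pi*0.0472) = 396704
fc = 396704 * 0.000717702 = 284.72 Hz


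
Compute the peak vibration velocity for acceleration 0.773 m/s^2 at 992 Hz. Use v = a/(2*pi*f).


omega = 2*pi*f = 2*pi*992 = 6232.92 rad/s
v = a / omega = 0.773 / 6232.92 = 0.00012402 m/s
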